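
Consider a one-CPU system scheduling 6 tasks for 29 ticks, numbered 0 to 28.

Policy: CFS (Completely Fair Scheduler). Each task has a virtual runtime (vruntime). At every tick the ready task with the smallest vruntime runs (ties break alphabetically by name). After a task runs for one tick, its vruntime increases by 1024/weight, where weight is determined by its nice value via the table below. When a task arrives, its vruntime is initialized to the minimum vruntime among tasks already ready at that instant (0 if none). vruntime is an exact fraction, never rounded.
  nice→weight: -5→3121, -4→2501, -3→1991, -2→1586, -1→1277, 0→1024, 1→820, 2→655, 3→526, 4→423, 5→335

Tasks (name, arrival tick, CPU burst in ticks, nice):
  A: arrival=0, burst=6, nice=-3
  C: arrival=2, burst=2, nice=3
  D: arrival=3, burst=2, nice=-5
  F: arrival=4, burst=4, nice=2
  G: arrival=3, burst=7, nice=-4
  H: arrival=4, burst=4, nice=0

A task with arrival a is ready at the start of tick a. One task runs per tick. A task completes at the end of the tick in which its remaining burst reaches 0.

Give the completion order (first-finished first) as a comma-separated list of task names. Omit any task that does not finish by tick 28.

t=0: vr[A=0] → run A
t=1: vr[A=1024/1991] → run A
t=2: vr[A=2048/1991 C=2048/1991] → run A
t=3: vr[A=3072/1991 C=2048/1991 D=2048/1991 G=2048/1991] → run C
t=4: vr[A=3072/1991 C=1558016/523633 D=2048/1991 F=2048/1991 G=2048/1991 H=2048/1991] → run D
t=5: vr[A=3072/1991 C=1558016/523633 D=8430592/6213911 F=2048/1991 G=2048/1991 H=2048/1991] → run F
t=6: vr[A=3072/1991 C=1558016/523633 D=8430592/6213911 F=3380224/1304105 G=2048/1991 H=2048/1991] → run G
t=7: vr[A=3072/1991 C=1558016/523633 D=8430592/6213911 F=3380224/1304105 G=7160832/4979491 H=2048/1991] → run H
t=8: vr[A=3072/1991 C=1558016/523633 D=8430592/6213911 F=3380224/1304105 G=7160832/4979491 H=4039/1991] → run D
t=9: vr[A=3072/1991 C=1558016/523633 F=3380224/1304105 G=7160832/4979491 H=4039/1991] → run G
t=10: vr[A=3072/1991 C=1558016/523633 F=3380224/1304105 G=9199616/4979491 H=4039/1991] → run A
t=11: vr[A=4096/1991 C=1558016/523633 F=3380224/1304105 G=9199616/4979491 H=4039/1991] → run G
t=12: vr[A=4096/1991 C=1558016/523633 F=3380224/1304105 G=11238400/4979491 H=4039/1991] → run H
t=13: vr[A=4096/1991 C=1558016/523633 F=3380224/1304105 G=11238400/4979491 H=6030/1991] → run A
t=14: vr[A=5120/1991 C=1558016/523633 F=3380224/1304105 G=11238400/4979491 H=6030/1991] → run G
t=15: vr[A=5120/1991 C=1558016/523633 F=3380224/1304105 G=13277184/4979491 H=6030/1991] → run A
t=16: vr[C=1558016/523633 F=3380224/1304105 G=13277184/4979491 H=6030/1991] → run F
t=17: vr[C=1558016/523633 F=5419008/1304105 G=13277184/4979491 H=6030/1991] → run G
t=18: vr[C=1558016/523633 F=5419008/1304105 G=15315968/4979491 H=6030/1991] → run C
t=19: vr[F=5419008/1304105 G=15315968/4979491 H=6030/1991] → run H
t=20: vr[F=5419008/1304105 G=15315968/4979491 H=8021/1991] → run G
t=21: vr[F=5419008/1304105 G=17354752/4979491 H=8021/1991] → run G
t=22: vr[F=5419008/1304105 H=8021/1991] → run H
t=23: vr[F=5419008/1304105] → run F
t=24: vr[F=7457792/1304105] → run F
t=25: (idle)
t=26: (idle)
t=27: (idle)
t=28: (idle)

completion order = D, A, C, G, H, F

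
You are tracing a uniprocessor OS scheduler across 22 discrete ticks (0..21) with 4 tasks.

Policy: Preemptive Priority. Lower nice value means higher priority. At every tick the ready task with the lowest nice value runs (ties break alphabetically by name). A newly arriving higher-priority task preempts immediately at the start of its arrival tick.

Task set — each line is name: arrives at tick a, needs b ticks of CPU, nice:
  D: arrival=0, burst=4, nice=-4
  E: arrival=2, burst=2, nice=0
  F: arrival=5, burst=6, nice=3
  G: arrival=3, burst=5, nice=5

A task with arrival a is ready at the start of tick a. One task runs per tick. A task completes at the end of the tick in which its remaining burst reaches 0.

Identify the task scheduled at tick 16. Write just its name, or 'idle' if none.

running at tick 16 = G

t=0: ready={D} → run D
t=1: ready={D} → run D
t=2: ready={D,E} → run D
t=3: ready={D,E,G} → run D
t=4: ready={E,G} → run E
t=5: ready={E,F,G} → run E
t=6: ready={F,G} → run F
t=7: ready={F,G} → run F
t=8: ready={F,G} → run F
t=9: ready={F,G} → run F
t=10: ready={F,G} → run F
t=11: ready={F,G} → run F
t=12: ready={G} → run G
t=13: ready={G} → run G
t=14: ready={G} → run G
t=15: ready={G} → run G
t=16: ready={G} → run G
t=17: (idle)
t=18: (idle)
t=19: (idle)
t=20: (idle)
t=21: (idle)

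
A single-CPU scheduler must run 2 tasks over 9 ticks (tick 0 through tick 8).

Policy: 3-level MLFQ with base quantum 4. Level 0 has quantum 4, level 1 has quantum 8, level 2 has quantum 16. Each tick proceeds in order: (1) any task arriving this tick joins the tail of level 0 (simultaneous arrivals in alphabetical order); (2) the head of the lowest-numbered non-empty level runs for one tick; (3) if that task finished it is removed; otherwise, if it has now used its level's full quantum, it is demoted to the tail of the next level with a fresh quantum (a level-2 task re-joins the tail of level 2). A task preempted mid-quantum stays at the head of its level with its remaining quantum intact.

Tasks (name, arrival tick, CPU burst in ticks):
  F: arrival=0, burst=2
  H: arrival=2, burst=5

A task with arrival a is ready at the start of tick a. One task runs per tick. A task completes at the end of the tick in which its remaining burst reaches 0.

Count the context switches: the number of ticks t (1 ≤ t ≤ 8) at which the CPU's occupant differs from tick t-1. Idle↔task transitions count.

t=0: L0/L1/L2 = F/-/- → run F
t=1: L0/L1/L2 = F/-/- → run F
t=2: L0/L1/L2 = H/-/- → run H
t=3: L0/L1/L2 = H/-/- → run H
t=4: L0/L1/L2 = H/-/- → run H
t=5: L0/L1/L2 = H/-/- → run H
t=6: L0/L1/L2 = -/H/- → run H
t=7: (idle)
t=8: (idle)

context switches = 2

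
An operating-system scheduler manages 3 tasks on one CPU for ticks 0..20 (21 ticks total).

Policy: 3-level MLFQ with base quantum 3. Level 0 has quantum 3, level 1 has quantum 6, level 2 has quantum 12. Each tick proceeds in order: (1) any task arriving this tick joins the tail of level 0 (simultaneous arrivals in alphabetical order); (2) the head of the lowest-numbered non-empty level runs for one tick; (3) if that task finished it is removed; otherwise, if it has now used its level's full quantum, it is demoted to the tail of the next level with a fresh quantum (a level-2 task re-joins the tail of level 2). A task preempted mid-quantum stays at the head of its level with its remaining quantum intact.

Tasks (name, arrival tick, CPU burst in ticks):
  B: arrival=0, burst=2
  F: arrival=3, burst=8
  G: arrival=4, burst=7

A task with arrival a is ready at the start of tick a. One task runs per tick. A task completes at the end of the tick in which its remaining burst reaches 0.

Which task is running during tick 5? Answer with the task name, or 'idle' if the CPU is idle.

t=0: L0/L1/L2 = B/-/- → run B
t=1: L0/L1/L2 = B/-/- → run B
t=2: (idle)
t=3: L0/L1/L2 = F/-/- → run F
t=4: L0/L1/L2 = FG/-/- → run F
t=5: L0/L1/L2 = FG/-/- → run F
t=6: L0/L1/L2 = G/F/- → run G
t=7: L0/L1/L2 = G/F/- → run G
t=8: L0/L1/L2 = G/F/- → run G
t=9: L0/L1/L2 = -/FG/- → run F
t=10: L0/L1/L2 = -/FG/- → run F
t=11: L0/L1/L2 = -/FG/- → run F
t=12: L0/L1/L2 = -/FG/- → run F
t=13: L0/L1/L2 = -/FG/- → run F
t=14: L0/L1/L2 = -/G/- → run G
t=15: L0/L1/L2 = -/G/- → run G
t=16: L0/L1/L2 = -/G/- → run G
t=17: L0/L1/L2 = -/G/- → run G
t=18: (idle)
t=19: (idle)
t=20: (idle)

running at tick 5 = F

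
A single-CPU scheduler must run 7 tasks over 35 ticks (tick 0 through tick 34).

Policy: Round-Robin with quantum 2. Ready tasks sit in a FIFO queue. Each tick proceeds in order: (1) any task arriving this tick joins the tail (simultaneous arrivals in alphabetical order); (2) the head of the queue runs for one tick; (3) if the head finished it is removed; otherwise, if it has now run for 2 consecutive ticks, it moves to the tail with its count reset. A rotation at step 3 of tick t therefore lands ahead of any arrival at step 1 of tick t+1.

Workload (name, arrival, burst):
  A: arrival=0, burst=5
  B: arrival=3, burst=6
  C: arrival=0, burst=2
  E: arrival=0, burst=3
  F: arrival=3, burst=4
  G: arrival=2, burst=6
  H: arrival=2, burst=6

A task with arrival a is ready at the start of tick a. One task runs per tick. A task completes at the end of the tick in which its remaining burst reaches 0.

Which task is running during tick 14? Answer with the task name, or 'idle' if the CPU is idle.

running at tick 14 = F

t=0: queue=[A,C,E] q_used=0 → run A
t=1: queue=[A,C,E] q_used=1 → run A
t=2: queue=[C,E,A,G,H] q_used=0 → run C
t=3: queue=[C,E,A,G,H,B,F] q_used=1 → run C
t=4: queue=[E,A,G,H,B,F] q_used=0 → run E
t=5: queue=[E,A,G,H,B,F] q_used=1 → run E
t=6: queue=[A,G,H,B,F,E] q_used=0 → run A
t=7: queue=[A,G,H,B,F,E] q_used=1 → run A
t=8: queue=[G,H,B,F,E,A] q_used=0 → run G
t=9: queue=[G,H,B,F,E,A] q_used=1 → run G
t=10: queue=[H,B,F,E,A,G] q_used=0 → run H
t=11: queue=[H,B,F,E,A,G] q_used=1 → run H
t=12: queue=[B,F,E,A,G,H] q_used=0 → run B
t=13: queue=[B,F,E,A,G,H] q_used=1 → run B
t=14: queue=[F,E,A,G,H,B] q_used=0 → run F
t=15: queue=[F,E,A,G,H,B] q_used=1 → run F
t=16: queue=[E,A,G,H,B,F] q_used=0 → run E
t=17: queue=[A,G,H,B,F] q_used=0 → run A
t=18: queue=[G,H,B,F] q_used=0 → run G
t=19: queue=[G,H,B,F] q_used=1 → run G
t=20: queue=[H,B,F,G] q_used=0 → run H
t=21: queue=[H,B,F,G] q_used=1 → run H
t=22: queue=[B,F,G,H] q_used=0 → run B
t=23: queue=[B,F,G,H] q_used=1 → run B
t=24: queue=[F,G,H,B] q_used=0 → run F
t=25: queue=[F,G,H,B] q_used=1 → run F
t=26: queue=[G,H,B] q_used=0 → run G
t=27: queue=[G,H,B] q_used=1 → run G
t=28: queue=[H,B] q_used=0 → run H
t=29: queue=[H,B] q_used=1 → run H
t=30: queue=[B] q_used=0 → run B
t=31: queue=[B] q_used=1 → run B
t=32: (idle)
t=33: (idle)
t=34: (idle)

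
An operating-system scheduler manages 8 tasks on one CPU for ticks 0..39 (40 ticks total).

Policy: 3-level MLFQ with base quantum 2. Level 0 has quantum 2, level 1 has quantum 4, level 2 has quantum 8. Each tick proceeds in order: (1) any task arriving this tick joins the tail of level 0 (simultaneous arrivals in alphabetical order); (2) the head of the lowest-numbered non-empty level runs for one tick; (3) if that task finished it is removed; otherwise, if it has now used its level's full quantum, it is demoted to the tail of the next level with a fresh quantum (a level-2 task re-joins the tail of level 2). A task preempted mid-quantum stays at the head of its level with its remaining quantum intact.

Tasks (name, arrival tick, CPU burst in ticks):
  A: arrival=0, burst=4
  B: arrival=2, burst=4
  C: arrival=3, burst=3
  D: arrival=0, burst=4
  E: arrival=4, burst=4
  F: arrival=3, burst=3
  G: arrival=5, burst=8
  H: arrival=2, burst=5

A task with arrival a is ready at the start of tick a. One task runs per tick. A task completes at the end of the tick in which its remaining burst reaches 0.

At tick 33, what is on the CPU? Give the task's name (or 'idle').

t=0: L0/L1/L2 = AD/-/- → run A
t=1: L0/L1/L2 = AD/-/- → run A
t=2: L0/L1/L2 = DBH/A/- → run D
t=3: L0/L1/L2 = DBHCF/A/- → run D
t=4: L0/L1/L2 = BHCFE/AD/- → run B
t=5: L0/L1/L2 = BHCFEG/AD/- → run B
t=6: L0/L1/L2 = HCFEG/ADB/- → run H
t=7: L0/L1/L2 = HCFEG/ADB/- → run H
t=8: L0/L1/L2 = CFEG/ADBH/- → run C
t=9: L0/L1/L2 = CFEG/ADBH/- → run C
t=10: L0/L1/L2 = FEG/ADBHC/- → run F
t=11: L0/L1/L2 = FEG/ADBHC/- → run F
t=12: L0/L1/L2 = EG/ADBHCF/- → run E
t=13: L0/L1/L2 = EG/ADBHCF/- → run E
t=14: L0/L1/L2 = G/ADBHCFE/- → run G
t=15: L0/L1/L2 = G/ADBHCFE/- → run G
t=16: L0/L1/L2 = -/ADBHCFEG/- → run A
t=17: L0/L1/L2 = -/ADBHCFEG/- → run A
t=18: L0/L1/L2 = -/DBHCFEG/- → run D
t=19: L0/L1/L2 = -/DBHCFEG/- → run D
t=20: L0/L1/L2 = -/BHCFEG/- → run B
t=21: L0/L1/L2 = -/BHCFEG/- → run B
t=22: L0/L1/L2 = -/HCFEG/- → run H
t=23: L0/L1/L2 = -/HCFEG/- → run H
t=24: L0/L1/L2 = -/HCFEG/- → run H
t=25: L0/L1/L2 = -/CFEG/- → run C
t=26: L0/L1/L2 = -/FEG/- → run F
t=27: L0/L1/L2 = -/EG/- → run E
t=28: L0/L1/L2 = -/EG/- → run E
t=29: L0/L1/L2 = -/G/- → run G
t=30: L0/L1/L2 = -/G/- → run G
t=31: L0/L1/L2 = -/G/- → run G
t=32: L0/L1/L2 = -/G/- → run G
t=33: L0/L1/L2 = -/-/G → run G
t=34: L0/L1/L2 = -/-/G → run G
t=35: (idle)
t=36: (idle)
t=37: (idle)
t=38: (idle)
t=39: (idle)

running at tick 33 = G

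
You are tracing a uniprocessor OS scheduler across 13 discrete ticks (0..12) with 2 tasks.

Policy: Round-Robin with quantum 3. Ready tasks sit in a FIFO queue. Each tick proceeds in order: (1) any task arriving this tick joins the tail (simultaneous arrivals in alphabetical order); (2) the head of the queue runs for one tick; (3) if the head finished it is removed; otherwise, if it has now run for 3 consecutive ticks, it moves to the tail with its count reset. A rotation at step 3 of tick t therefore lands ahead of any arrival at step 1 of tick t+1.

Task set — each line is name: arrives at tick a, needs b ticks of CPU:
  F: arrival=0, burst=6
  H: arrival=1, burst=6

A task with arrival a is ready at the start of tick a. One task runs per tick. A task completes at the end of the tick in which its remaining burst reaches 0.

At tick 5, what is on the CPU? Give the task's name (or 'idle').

running at tick 5 = H

t=0: queue=[F] q_used=0 → run F
t=1: queue=[F,H] q_used=1 → run F
t=2: queue=[F,H] q_used=2 → run F
t=3: queue=[H,F] q_used=0 → run H
t=4: queue=[H,F] q_used=1 → run H
t=5: queue=[H,F] q_used=2 → run H
t=6: queue=[F,H] q_used=0 → run F
t=7: queue=[F,H] q_used=1 → run F
t=8: queue=[F,H] q_used=2 → run F
t=9: queue=[H] q_used=0 → run H
t=10: queue=[H] q_used=1 → run H
t=11: queue=[H] q_used=2 → run H
t=12: (idle)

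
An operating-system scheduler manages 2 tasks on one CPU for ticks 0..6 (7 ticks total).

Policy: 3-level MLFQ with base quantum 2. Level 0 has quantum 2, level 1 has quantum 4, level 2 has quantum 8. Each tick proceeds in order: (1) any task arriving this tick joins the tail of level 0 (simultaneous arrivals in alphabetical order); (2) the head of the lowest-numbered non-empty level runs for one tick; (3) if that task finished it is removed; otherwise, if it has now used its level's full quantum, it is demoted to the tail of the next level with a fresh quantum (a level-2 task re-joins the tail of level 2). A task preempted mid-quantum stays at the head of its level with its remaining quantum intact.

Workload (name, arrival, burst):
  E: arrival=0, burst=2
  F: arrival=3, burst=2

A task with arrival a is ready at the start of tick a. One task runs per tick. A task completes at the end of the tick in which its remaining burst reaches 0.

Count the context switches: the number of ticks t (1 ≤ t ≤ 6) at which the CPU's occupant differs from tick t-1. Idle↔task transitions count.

context switches = 3

t=0: L0/L1/L2 = E/-/- → run E
t=1: L0/L1/L2 = E/-/- → run E
t=2: (idle)
t=3: L0/L1/L2 = F/-/- → run F
t=4: L0/L1/L2 = F/-/- → run F
t=5: (idle)
t=6: (idle)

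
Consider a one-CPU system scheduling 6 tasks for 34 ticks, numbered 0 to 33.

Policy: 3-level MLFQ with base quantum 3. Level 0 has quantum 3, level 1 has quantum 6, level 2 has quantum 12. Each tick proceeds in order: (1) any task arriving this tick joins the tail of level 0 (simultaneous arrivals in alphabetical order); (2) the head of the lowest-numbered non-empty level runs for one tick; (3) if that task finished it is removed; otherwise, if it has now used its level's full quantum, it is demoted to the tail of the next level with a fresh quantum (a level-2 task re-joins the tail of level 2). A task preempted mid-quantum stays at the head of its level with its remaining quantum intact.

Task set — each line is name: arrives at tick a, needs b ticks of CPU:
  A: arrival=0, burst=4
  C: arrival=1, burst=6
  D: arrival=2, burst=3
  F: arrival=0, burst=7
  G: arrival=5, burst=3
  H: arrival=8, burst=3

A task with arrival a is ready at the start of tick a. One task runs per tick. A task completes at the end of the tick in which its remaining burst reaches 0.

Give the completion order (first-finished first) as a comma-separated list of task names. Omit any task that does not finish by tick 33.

t=0: L0/L1/L2 = AF/-/- → run A
t=1: L0/L1/L2 = AFC/-/- → run A
t=2: L0/L1/L2 = AFCD/-/- → run A
t=3: L0/L1/L2 = FCD/A/- → run F
t=4: L0/L1/L2 = FCD/A/- → run F
t=5: L0/L1/L2 = FCDG/A/- → run F
t=6: L0/L1/L2 = CDG/AF/- → run C
t=7: L0/L1/L2 = CDG/AF/- → run C
t=8: L0/L1/L2 = CDGH/AF/- → run C
t=9: L0/L1/L2 = DGH/AFC/- → run D
t=10: L0/L1/L2 = DGH/AFC/- → run D
t=11: L0/L1/L2 = DGH/AFC/- → run D
t=12: L0/L1/L2 = GH/AFC/- → run G
t=13: L0/L1/L2 = GH/AFC/- → run G
t=14: L0/L1/L2 = GH/AFC/- → run G
t=15: L0/L1/L2 = H/AFC/- → run H
t=16: L0/L1/L2 = H/AFC/- → run H
t=17: L0/L1/L2 = H/AFC/- → run H
t=18: L0/L1/L2 = -/AFC/- → run A
t=19: L0/L1/L2 = -/FC/- → run F
t=20: L0/L1/L2 = -/FC/- → run F
t=21: L0/L1/L2 = -/FC/- → run F
t=22: L0/L1/L2 = -/FC/- → run F
t=23: L0/L1/L2 = -/C/- → run C
t=24: L0/L1/L2 = -/C/- → run C
t=25: L0/L1/L2 = -/C/- → run C
t=26: (idle)
t=27: (idle)
t=28: (idle)
t=29: (idle)
t=30: (idle)
t=31: (idle)
t=32: (idle)
t=33: (idle)

completion order = D, G, H, A, F, C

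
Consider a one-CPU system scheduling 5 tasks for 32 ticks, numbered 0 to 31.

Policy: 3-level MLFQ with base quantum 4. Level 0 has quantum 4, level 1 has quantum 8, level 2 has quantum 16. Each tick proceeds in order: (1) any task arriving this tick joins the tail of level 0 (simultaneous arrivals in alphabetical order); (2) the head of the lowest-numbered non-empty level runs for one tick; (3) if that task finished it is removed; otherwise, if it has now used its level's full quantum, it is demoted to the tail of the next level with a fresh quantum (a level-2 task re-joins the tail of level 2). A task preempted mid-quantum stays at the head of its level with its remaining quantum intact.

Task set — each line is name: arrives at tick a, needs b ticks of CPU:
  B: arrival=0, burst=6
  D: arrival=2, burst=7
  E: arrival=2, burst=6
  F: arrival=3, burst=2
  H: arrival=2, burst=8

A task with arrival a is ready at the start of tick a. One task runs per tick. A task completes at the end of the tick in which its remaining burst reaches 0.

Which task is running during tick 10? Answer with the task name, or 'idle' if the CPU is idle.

running at tick 10 = E

t=0: L0/L1/L2 = B/-/- → run B
t=1: L0/L1/L2 = B/-/- → run B
t=2: L0/L1/L2 = BDEH/-/- → run B
t=3: L0/L1/L2 = BDEHF/-/- → run B
t=4: L0/L1/L2 = DEHF/B/- → run D
t=5: L0/L1/L2 = DEHF/B/- → run D
t=6: L0/L1/L2 = DEHF/B/- → run D
t=7: L0/L1/L2 = DEHF/B/- → run D
t=8: L0/L1/L2 = EHF/BD/- → run E
t=9: L0/L1/L2 = EHF/BD/- → run E
t=10: L0/L1/L2 = EHF/BD/- → run E
t=11: L0/L1/L2 = EHF/BD/- → run E
t=12: L0/L1/L2 = HF/BDE/- → run H
t=13: L0/L1/L2 = HF/BDE/- → run H
t=14: L0/L1/L2 = HF/BDE/- → run H
t=15: L0/L1/L2 = HF/BDE/- → run H
t=16: L0/L1/L2 = F/BDEH/- → run F
t=17: L0/L1/L2 = F/BDEH/- → run F
t=18: L0/L1/L2 = -/BDEH/- → run B
t=19: L0/L1/L2 = -/BDEH/- → run B
t=20: L0/L1/L2 = -/DEH/- → run D
t=21: L0/L1/L2 = -/DEH/- → run D
t=22: L0/L1/L2 = -/DEH/- → run D
t=23: L0/L1/L2 = -/EH/- → run E
t=24: L0/L1/L2 = -/EH/- → run E
t=25: L0/L1/L2 = -/H/- → run H
t=26: L0/L1/L2 = -/H/- → run H
t=27: L0/L1/L2 = -/H/- → run H
t=28: L0/L1/L2 = -/H/- → run H
t=29: (idle)
t=30: (idle)
t=31: (idle)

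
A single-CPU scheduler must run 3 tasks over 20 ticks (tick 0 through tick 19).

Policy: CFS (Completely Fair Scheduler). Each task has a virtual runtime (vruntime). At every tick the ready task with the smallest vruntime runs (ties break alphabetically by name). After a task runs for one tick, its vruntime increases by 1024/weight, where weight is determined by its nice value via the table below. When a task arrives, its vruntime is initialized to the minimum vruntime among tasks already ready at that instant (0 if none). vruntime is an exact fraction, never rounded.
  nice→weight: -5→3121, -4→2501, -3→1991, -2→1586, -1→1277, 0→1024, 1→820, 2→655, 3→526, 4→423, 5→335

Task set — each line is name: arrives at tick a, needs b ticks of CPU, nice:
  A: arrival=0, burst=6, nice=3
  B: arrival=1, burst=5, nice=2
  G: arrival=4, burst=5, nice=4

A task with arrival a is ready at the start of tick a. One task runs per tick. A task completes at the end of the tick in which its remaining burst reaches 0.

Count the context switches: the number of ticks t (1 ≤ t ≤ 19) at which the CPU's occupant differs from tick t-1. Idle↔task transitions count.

context switches = 13

t=0: vr[A=0] → run A
t=1: vr[A=512/263 B=512/263] → run A
t=2: vr[A=1024/263 B=512/263] → run B
t=3: vr[A=1024/263 B=604672/172265] → run B
t=4: vr[A=1024/263 B=873984/172265 G=1024/263] → run A
t=5: vr[A=1536/263 B=873984/172265 G=1024/263] → run G
t=6: vr[A=1536/263 B=873984/172265 G=702464/111249] → run B
t=7: vr[A=1536/263 B=1143296/172265 G=702464/111249] → run A
t=8: vr[A=2048/263 B=1143296/172265 G=702464/111249] → run G
t=9: vr[A=2048/263 B=1143296/172265 G=971776/111249] → run B
t=10: vr[A=2048/263 B=1412608/172265 G=971776/111249] → run A
t=11: vr[A=2560/263 B=1412608/172265 G=971776/111249] → run B
t=12: vr[A=2560/263 G=971776/111249] → run G
t=13: vr[A=2560/263 G=413696/37083] → run A
t=14: vr[G=413696/37083] → run G
t=15: vr[G=1510400/111249] → run G
t=16: (idle)
t=17: (idle)
t=18: (idle)
t=19: (idle)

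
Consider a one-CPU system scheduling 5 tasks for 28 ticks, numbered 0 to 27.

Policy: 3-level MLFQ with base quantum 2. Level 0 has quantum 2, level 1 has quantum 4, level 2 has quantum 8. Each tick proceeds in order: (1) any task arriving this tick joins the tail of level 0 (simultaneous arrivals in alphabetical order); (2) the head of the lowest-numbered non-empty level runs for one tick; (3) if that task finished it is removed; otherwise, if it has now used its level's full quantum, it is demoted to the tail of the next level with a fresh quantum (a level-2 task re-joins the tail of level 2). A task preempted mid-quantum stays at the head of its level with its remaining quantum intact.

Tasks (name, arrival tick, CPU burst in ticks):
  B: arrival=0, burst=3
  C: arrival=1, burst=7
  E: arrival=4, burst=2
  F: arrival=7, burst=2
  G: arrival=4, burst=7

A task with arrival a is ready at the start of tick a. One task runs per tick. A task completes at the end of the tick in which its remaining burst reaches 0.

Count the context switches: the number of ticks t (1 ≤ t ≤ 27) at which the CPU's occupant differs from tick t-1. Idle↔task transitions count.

t=0: L0/L1/L2 = B/-/- → run B
t=1: L0/L1/L2 = BC/-/- → run B
t=2: L0/L1/L2 = C/B/- → run C
t=3: L0/L1/L2 = C/B/- → run C
t=4: L0/L1/L2 = EG/BC/- → run E
t=5: L0/L1/L2 = EG/BC/- → run E
t=6: L0/L1/L2 = G/BC/- → run G
t=7: L0/L1/L2 = GF/BC/- → run G
t=8: L0/L1/L2 = F/BCG/- → run F
t=9: L0/L1/L2 = F/BCG/- → run F
t=10: L0/L1/L2 = -/BCG/- → run B
t=11: L0/L1/L2 = -/CG/- → run C
t=12: L0/L1/L2 = -/CG/- → run C
t=13: L0/L1/L2 = -/CG/- → run C
t=14: L0/L1/L2 = -/CG/- → run C
t=15: L0/L1/L2 = -/G/C → run G
t=16: L0/L1/L2 = -/G/C → run G
t=17: L0/L1/L2 = -/G/C → run G
t=18: L0/L1/L2 = -/G/C → run G
t=19: L0/L1/L2 = -/-/CG → run C
t=20: L0/L1/L2 = -/-/G → run G
t=21: (idle)
t=22: (idle)
t=23: (idle)
t=24: (idle)
t=25: (idle)
t=26: (idle)
t=27: (idle)

context switches = 10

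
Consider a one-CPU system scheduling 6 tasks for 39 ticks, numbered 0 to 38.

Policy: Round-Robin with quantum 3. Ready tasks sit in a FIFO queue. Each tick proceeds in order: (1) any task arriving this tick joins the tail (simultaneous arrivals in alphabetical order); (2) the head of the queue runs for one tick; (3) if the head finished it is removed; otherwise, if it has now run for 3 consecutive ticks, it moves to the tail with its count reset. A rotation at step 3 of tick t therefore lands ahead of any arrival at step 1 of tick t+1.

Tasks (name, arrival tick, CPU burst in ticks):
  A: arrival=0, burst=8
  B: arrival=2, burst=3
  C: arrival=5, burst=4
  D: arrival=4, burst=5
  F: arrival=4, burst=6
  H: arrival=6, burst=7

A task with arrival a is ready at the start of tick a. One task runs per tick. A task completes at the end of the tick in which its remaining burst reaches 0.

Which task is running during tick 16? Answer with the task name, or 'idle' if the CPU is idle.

t=0: queue=[A] q_used=0 → run A
t=1: queue=[A] q_used=1 → run A
t=2: queue=[A,B] q_used=2 → run A
t=3: queue=[B,A] q_used=0 → run B
t=4: queue=[B,A,D,F] q_used=1 → run B
t=5: queue=[B,A,D,F,C] q_used=2 → run B
t=6: queue=[A,D,F,C,H] q_used=0 → run A
t=7: queue=[A,D,F,C,H] q_used=1 → run A
t=8: queue=[A,D,F,C,H] q_used=2 → run A
t=9: queue=[D,F,C,H,A] q_used=0 → run D
t=10: queue=[D,F,C,H,A] q_used=1 → run D
t=11: queue=[D,F,C,H,A] q_used=2 → run D
t=12: queue=[F,C,H,A,D] q_used=0 → run F
t=13: queue=[F,C,H,A,D] q_used=1 → run F
t=14: queue=[F,C,H,A,D] q_used=2 → run F
t=15: queue=[C,H,A,D,F] q_used=0 → run C
t=16: queue=[C,H,A,D,F] q_used=1 → run C
t=17: queue=[C,H,A,D,F] q_used=2 → run C
t=18: queue=[H,A,D,F,C] q_used=0 → run H
t=19: queue=[H,A,D,F,C] q_used=1 → run H
t=20: queue=[H,A,D,F,C] q_used=2 → run H
t=21: queue=[A,D,F,C,H] q_used=0 → run A
t=22: queue=[A,D,F,C,H] q_used=1 → run A
t=23: queue=[D,F,C,H] q_used=0 → run D
t=24: queue=[D,F,C,H] q_used=1 → run D
t=25: queue=[F,C,H] q_used=0 → run F
t=26: queue=[F,C,H] q_used=1 → run F
t=27: queue=[F,C,H] q_used=2 → run F
t=28: queue=[C,H] q_used=0 → run C
t=29: queue=[H] q_used=0 → run H
t=30: queue=[H] q_used=1 → run H
t=31: queue=[H] q_used=2 → run H
t=32: queue=[H] q_used=0 → run H
t=33: (idle)
t=34: (idle)
t=35: (idle)
t=36: (idle)
t=37: (idle)
t=38: (idle)

running at tick 16 = C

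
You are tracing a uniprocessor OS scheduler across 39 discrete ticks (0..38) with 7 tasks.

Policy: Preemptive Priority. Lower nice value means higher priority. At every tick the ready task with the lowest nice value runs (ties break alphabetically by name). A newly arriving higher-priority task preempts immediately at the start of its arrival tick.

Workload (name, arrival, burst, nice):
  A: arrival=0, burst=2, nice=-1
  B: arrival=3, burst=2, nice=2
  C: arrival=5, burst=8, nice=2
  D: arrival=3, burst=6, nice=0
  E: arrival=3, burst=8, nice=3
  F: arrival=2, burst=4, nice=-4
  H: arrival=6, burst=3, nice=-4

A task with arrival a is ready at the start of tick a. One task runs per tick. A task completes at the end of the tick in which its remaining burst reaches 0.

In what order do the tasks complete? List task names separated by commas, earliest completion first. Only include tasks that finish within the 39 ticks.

t=0: ready={A} → run A
t=1: ready={A} → run A
t=2: ready={F} → run F
t=3: ready={B,D,E,F} → run F
t=4: ready={B,D,E,F} → run F
t=5: ready={B,C,D,E,F} → run F
t=6: ready={B,C,D,E,H} → run H
t=7: ready={B,C,D,E,H} → run H
t=8: ready={B,C,D,E,H} → run H
t=9: ready={B,C,D,E} → run D
t=10: ready={B,C,D,E} → run D
t=11: ready={B,C,D,E} → run D
t=12: ready={B,C,D,E} → run D
t=13: ready={B,C,D,E} → run D
t=14: ready={B,C,D,E} → run D
t=15: ready={B,C,E} → run B
t=16: ready={B,C,E} → run B
t=17: ready={C,E} → run C
t=18: ready={C,E} → run C
t=19: ready={C,E} → run C
t=20: ready={C,E} → run C
t=21: ready={C,E} → run C
t=22: ready={C,E} → run C
t=23: ready={C,E} → run C
t=24: ready={C,E} → run C
t=25: ready={E} → run E
t=26: ready={E} → run E
t=27: ready={E} → run E
t=28: ready={E} → run E
t=29: ready={E} → run E
t=30: ready={E} → run E
t=31: ready={E} → run E
t=32: ready={E} → run E
t=33: (idle)
t=34: (idle)
t=35: (idle)
t=36: (idle)
t=37: (idle)
t=38: (idle)

completion order = A, F, H, D, B, C, E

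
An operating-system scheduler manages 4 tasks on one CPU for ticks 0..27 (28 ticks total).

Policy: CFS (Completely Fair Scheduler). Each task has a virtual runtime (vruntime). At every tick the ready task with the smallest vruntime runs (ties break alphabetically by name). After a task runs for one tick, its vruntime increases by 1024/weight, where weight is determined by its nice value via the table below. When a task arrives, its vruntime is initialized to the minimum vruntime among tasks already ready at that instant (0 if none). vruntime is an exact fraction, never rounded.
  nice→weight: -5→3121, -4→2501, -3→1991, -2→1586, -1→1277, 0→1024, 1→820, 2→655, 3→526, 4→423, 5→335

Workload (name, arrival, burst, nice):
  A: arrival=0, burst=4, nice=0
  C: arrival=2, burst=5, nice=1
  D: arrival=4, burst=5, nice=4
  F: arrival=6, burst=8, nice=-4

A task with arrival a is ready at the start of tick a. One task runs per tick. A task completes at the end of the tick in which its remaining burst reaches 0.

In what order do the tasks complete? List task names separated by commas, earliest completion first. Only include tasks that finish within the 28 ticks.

completion order = A, F, C, D

t=0: vr[A=0] → run A
t=1: vr[A=1] → run A
t=2: vr[A=2 C=2] → run A
t=3: vr[A=3 C=2] → run C
t=4: vr[A=3 C=666/205 D=3] → run A
t=5: vr[C=666/205 D=3] → run D
t=6: vr[C=666/205 D=2293/423 F=666/205] → run C
t=7: vr[C=922/205 D=2293/423 F=666/205] → run F
t=8: vr[C=922/205 D=2293/423 F=45746/12505] → run F
t=9: vr[C=922/205 D=2293/423 F=50866/12505] → run F
t=10: vr[C=922/205 D=2293/423 F=55986/12505] → run F
t=11: vr[C=922/205 D=2293/423 F=61106/12505] → run C
t=12: vr[C=1178/205 D=2293/423 F=61106/12505] → run F
t=13: vr[C=1178/205 D=2293/423 F=66226/12505] → run F
t=14: vr[C=1178/205 D=2293/423 F=71346/12505] → run D
t=15: vr[C=1178/205 D=3317/423 F=71346/12505] → run F
t=16: vr[C=1178/205 D=3317/423 F=76466/12505] → run C
t=17: vr[C=1434/205 D=3317/423 F=76466/12505] → run F
t=18: vr[C=1434/205 D=3317/423] → run C
t=19: vr[D=3317/423] → run D
t=20: vr[D=1447/141] → run D
t=21: vr[D=5365/423] → run D
t=22: (idle)
t=23: (idle)
t=24: (idle)
t=25: (idle)
t=26: (idle)
t=27: (idle)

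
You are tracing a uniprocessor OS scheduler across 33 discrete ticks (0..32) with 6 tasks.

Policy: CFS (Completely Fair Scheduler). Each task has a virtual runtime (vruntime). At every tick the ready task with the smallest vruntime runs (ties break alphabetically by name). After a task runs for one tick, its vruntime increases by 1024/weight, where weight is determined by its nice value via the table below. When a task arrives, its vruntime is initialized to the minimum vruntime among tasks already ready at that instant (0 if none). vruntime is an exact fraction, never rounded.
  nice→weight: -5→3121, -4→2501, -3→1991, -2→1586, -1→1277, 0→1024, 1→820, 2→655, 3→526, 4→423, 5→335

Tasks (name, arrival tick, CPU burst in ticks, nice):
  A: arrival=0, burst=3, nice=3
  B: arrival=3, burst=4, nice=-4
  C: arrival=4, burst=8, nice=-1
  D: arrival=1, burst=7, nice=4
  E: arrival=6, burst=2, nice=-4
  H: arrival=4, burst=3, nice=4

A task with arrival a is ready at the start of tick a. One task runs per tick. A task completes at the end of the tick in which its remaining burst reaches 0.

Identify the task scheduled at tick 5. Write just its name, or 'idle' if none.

t=0: vr[A=0] → run A
t=1: vr[A=512/263 D=512/263] → run A
t=2: vr[A=1024/263 D=512/263] → run D
t=3: vr[A=1024/263 B=1024/263 D=485888/111249] → run A
t=4: vr[B=1024/263 C=1024/263 D=485888/111249 H=1024/263] → run B
t=5: vr[B=2830336/657763 C=1024/263 D=485888/111249 H=1024/263] → run C
t=6: vr[B=2830336/657763 C=1576960/335851 D=485888/111249 E=1024/263 H=1024/263] → run E
t=7: vr[B=2830336/657763 C=1576960/335851 D=485888/111249 E=2830336/657763 H=1024/263] → run H
t=8: vr[B=2830336/657763 C=1576960/335851 D=485888/111249 E=2830336/657763 H=702464/111249] → run B
t=9: vr[B=3099648/657763 C=1576960/335851 D=485888/111249 E=2830336/657763 H=702464/111249] → run E
t=10: vr[B=3099648/657763 C=1576960/335851 D=485888/111249 H=702464/111249] → run D
t=11: vr[B=3099648/657763 C=1576960/335851 D=755200/111249 H=702464/111249] → run C
t=12: vr[B=3099648/657763 C=1846272/335851 D=755200/111249 H=702464/111249] → run B
t=13: vr[B=3368960/657763 C=1846272/335851 D=755200/111249 H=702464/111249] → run B
t=14: vr[C=1846272/335851 D=755200/111249 H=702464/111249] → run C
t=15: vr[C=2115584/335851 D=755200/111249 H=702464/111249] → run C
t=16: vr[C=2384896/335851 D=755200/111249 H=702464/111249] → run H
t=17: vr[C=2384896/335851 D=755200/111249 H=971776/111249] → run D
t=18: vr[C=2384896/335851 D=341504/37083 H=971776/111249] → run C
t=19: vr[C=2654208/335851 D=341504/37083 H=971776/111249] → run C
t=20: vr[C=2923520/335851 D=341504/37083 H=971776/111249] → run C
t=21: vr[C=3192832/335851 D=341504/37083 H=971776/111249] → run H
t=22: vr[C=3192832/335851 D=341504/37083] → run D
t=23: vr[C=3192832/335851 D=1293824/111249] → run C
t=24: vr[D=1293824/111249] → run D
t=25: vr[D=1563136/111249] → run D
t=26: vr[D=610816/37083] → run D
t=27: (idle)
t=28: (idle)
t=29: (idle)
t=30: (idle)
t=31: (idle)
t=32: (idle)

running at tick 5 = C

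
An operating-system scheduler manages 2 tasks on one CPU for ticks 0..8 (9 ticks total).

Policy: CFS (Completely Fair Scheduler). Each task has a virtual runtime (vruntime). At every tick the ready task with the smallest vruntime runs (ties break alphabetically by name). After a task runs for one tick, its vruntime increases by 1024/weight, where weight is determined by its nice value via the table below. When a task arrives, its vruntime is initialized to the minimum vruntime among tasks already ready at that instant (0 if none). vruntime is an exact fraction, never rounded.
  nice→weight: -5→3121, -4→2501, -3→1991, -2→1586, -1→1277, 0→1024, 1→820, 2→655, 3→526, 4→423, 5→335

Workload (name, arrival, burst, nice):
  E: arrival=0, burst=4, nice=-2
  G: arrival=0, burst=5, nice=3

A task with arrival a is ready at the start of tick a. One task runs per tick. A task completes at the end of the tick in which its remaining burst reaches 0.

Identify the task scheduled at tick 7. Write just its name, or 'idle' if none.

t=0: vr[E=0 G=0] → run E
t=1: vr[E=512/793 G=0] → run G
t=2: vr[E=512/793 G=512/263] → run E
t=3: vr[E=1024/793 G=512/263] → run E
t=4: vr[E=1536/793 G=512/263] → run E
t=5: vr[G=512/263] → run G
t=6: vr[G=1024/263] → run G
t=7: vr[G=1536/263] → run G
t=8: vr[G=2048/263] → run G

running at tick 7 = G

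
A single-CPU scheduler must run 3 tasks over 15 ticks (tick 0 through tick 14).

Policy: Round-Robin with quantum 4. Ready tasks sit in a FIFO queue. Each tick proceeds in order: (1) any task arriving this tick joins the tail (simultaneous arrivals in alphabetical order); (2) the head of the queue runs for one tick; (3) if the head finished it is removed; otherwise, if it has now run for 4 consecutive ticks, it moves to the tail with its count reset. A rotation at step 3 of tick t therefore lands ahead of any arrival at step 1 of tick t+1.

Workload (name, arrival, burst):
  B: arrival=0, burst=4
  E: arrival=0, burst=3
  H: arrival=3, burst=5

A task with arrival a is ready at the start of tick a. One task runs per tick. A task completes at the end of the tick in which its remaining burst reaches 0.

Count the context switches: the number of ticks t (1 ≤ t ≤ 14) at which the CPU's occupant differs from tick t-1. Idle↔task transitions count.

t=0: queue=[B,E] q_used=0 → run B
t=1: queue=[B,E] q_used=1 → run B
t=2: queue=[B,E] q_used=2 → run B
t=3: queue=[B,E,H] q_used=3 → run B
t=4: queue=[E,H] q_used=0 → run E
t=5: queue=[E,H] q_used=1 → run E
t=6: queue=[E,H] q_used=2 → run E
t=7: queue=[H] q_used=0 → run H
t=8: queue=[H] q_used=1 → run H
t=9: queue=[H] q_used=2 → run H
t=10: queue=[H] q_used=3 → run H
t=11: queue=[H] q_used=0 → run H
t=12: (idle)
t=13: (idle)
t=14: (idle)

context switches = 3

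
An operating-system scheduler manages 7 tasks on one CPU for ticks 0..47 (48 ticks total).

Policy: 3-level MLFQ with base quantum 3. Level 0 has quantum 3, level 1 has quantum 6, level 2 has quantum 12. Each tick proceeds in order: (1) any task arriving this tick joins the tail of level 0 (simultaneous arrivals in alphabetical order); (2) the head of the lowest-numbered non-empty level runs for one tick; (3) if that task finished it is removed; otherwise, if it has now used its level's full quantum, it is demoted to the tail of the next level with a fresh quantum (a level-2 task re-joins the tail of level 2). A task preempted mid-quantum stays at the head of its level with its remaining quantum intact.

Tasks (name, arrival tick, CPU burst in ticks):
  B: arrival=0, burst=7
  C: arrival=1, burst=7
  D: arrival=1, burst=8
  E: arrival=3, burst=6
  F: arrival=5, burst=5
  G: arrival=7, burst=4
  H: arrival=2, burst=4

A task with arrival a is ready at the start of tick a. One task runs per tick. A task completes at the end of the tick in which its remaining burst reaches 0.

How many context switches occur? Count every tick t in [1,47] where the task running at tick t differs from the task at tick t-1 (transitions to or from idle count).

context switches = 14

t=0: L0/L1/L2 = B/-/- → run B
t=1: L0/L1/L2 = BCD/-/- → run B
t=2: L0/L1/L2 = BCDH/-/- → run B
t=3: L0/L1/L2 = CDHE/B/- → run C
t=4: L0/L1/L2 = CDHE/B/- → run C
t=5: L0/L1/L2 = CDHEF/B/- → run C
t=6: L0/L1/L2 = DHEF/BC/- → run D
t=7: L0/L1/L2 = DHEFG/BC/- → run D
t=8: L0/L1/L2 = DHEFG/BC/- → run D
t=9: L0/L1/L2 = HEFG/BCD/- → run H
t=10: L0/L1/L2 = HEFG/BCD/- → run H
t=11: L0/L1/L2 = HEFG/BCD/- → run H
t=12: L0/L1/L2 = EFG/BCDH/- → run E
t=13: L0/L1/L2 = EFG/BCDH/- → run E
t=14: L0/L1/L2 = EFG/BCDH/- → run E
t=15: L0/L1/L2 = FG/BCDHE/- → run F
t=16: L0/L1/L2 = FG/BCDHE/- → run F
t=17: L0/L1/L2 = FG/BCDHE/- → run F
t=18: L0/L1/L2 = G/BCDHEF/- → run G
t=19: L0/L1/L2 = G/BCDHEF/- → run G
t=20: L0/L1/L2 = G/BCDHEF/- → run G
t=21: L0/L1/L2 = -/BCDHEFG/- → run B
t=22: L0/L1/L2 = -/BCDHEFG/- → run B
t=23: L0/L1/L2 = -/BCDHEFG/- → run B
t=24: L0/L1/L2 = -/BCDHEFG/- → run B
t=25: L0/L1/L2 = -/CDHEFG/- → run C
t=26: L0/L1/L2 = -/CDHEFG/- → run C
t=27: L0/L1/L2 = -/CDHEFG/- → run C
t=28: L0/L1/L2 = -/CDHEFG/- → run C
t=29: L0/L1/L2 = -/DHEFG/- → run D
t=30: L0/L1/L2 = -/DHEFG/- → run D
t=31: L0/L1/L2 = -/DHEFG/- → run D
t=32: L0/L1/L2 = -/DHEFG/- → run D
t=33: L0/L1/L2 = -/DHEFG/- → run D
t=34: L0/L1/L2 = -/HEFG/- → run H
t=35: L0/L1/L2 = -/EFG/- → run E
t=36: L0/L1/L2 = -/EFG/- → run E
t=37: L0/L1/L2 = -/EFG/- → run E
t=38: L0/L1/L2 = -/FG/- → run F
t=39: L0/L1/L2 = -/FG/- → run F
t=40: L0/L1/L2 = -/G/- → run G
t=41: (idle)
t=42: (idle)
t=43: (idle)
t=44: (idle)
t=45: (idle)
t=46: (idle)
t=47: (idle)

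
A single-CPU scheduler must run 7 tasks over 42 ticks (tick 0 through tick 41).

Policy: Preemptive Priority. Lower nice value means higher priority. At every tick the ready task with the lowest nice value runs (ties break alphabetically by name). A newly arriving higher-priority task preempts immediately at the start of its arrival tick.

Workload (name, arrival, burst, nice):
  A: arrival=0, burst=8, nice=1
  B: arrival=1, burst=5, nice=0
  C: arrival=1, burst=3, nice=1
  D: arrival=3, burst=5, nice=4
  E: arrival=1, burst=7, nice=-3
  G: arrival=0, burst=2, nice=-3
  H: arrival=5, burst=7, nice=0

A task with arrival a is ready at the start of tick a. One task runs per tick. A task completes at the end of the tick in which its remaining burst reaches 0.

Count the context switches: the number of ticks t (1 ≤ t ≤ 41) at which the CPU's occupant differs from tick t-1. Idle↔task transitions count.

context switches = 8

t=0: ready={A,G} → run G
t=1: ready={A,B,C,E,G} → run E
t=2: ready={A,B,C,E,G} → run E
t=3: ready={A,B,C,D,E,G} → run E
t=4: ready={A,B,C,D,E,G} → run E
t=5: ready={A,B,C,D,E,G,H} → run E
t=6: ready={A,B,C,D,E,G,H} → run E
t=7: ready={A,B,C,D,E,G,H} → run E
t=8: ready={A,B,C,D,G,H} → run G
t=9: ready={A,B,C,D,H} → run B
t=10: ready={A,B,C,D,H} → run B
t=11: ready={A,B,C,D,H} → run B
t=12: ready={A,B,C,D,H} → run B
t=13: ready={A,B,C,D,H} → run B
t=14: ready={A,C,D,H} → run H
t=15: ready={A,C,D,H} → run H
t=16: ready={A,C,D,H} → run H
t=17: ready={A,C,D,H} → run H
t=18: ready={A,C,D,H} → run H
t=19: ready={A,C,D,H} → run H
t=20: ready={A,C,D,H} → run H
t=21: ready={A,C,D} → run A
t=22: ready={A,C,D} → run A
t=23: ready={A,C,D} → run A
t=24: ready={A,C,D} → run A
t=25: ready={A,C,D} → run A
t=26: ready={A,C,D} → run A
t=27: ready={A,C,D} → run A
t=28: ready={A,C,D} → run A
t=29: ready={C,D} → run C
t=30: ready={C,D} → run C
t=31: ready={C,D} → run C
t=32: ready={D} → run D
t=33: ready={D} → run D
t=34: ready={D} → run D
t=35: ready={D} → run D
t=36: ready={D} → run D
t=37: (idle)
t=38: (idle)
t=39: (idle)
t=40: (idle)
t=41: (idle)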